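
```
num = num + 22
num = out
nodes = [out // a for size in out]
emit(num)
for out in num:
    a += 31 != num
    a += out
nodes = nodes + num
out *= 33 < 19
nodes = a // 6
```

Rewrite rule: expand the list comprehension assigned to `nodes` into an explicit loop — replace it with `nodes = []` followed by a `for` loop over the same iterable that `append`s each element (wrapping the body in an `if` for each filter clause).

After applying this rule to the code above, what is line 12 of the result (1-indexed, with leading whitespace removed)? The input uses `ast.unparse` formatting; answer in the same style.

Transformed code:
num = num + 22
num = out
nodes = []
for size in out:
    nodes.append(out // a)
emit(num)
for out in num:
    a += 31 != num
    a += out
nodes = nodes + num
out *= 33 < 19
nodes = a // 6

nodes = a // 6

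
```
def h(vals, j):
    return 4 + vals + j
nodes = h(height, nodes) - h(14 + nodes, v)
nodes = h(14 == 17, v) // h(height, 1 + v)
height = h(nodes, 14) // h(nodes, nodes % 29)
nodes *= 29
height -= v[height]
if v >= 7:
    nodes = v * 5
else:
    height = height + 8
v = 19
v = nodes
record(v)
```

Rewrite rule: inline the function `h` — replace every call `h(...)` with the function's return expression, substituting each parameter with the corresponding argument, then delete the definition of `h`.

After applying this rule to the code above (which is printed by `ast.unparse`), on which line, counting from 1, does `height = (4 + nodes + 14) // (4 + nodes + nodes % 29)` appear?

Transformed code:
nodes = 4 + height + nodes - (4 + (14 + nodes) + v)
nodes = (4 + (14 == 17) + v) // (4 + height + (1 + v))
height = (4 + nodes + 14) // (4 + nodes + nodes % 29)
nodes *= 29
height -= v[height]
if v >= 7:
    nodes = v * 5
else:
    height = height + 8
v = 19
v = nodes
record(v)

3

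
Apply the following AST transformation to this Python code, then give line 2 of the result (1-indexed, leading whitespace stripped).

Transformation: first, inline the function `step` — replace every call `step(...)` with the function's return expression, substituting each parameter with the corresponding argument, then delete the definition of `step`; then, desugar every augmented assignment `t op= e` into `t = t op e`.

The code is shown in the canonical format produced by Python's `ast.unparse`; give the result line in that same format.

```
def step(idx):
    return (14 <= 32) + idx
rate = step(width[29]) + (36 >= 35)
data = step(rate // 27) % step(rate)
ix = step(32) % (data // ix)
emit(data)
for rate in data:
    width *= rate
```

Transformed code:
rate = (14 <= 32) + width[29] + (36 >= 35)
data = ((14 <= 32) + rate // 27) % ((14 <= 32) + rate)
ix = ((14 <= 32) + 32) % (data // ix)
emit(data)
for rate in data:
    width = width * rate

data = ((14 <= 32) + rate // 27) % ((14 <= 32) + rate)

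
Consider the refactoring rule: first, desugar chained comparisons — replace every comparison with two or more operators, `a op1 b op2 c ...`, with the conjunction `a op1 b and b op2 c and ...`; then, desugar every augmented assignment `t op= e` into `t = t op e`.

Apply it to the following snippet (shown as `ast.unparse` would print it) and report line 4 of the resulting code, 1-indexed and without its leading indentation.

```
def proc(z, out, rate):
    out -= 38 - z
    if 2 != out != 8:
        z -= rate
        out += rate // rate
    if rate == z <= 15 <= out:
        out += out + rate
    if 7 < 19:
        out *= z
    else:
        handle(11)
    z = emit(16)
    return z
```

z = z - rate

Transformed code:
def proc(z, out, rate):
    out = out - (38 - z)
    if 2 != out and out != 8:
        z = z - rate
        out = out + rate // rate
    if rate == z and z <= 15 and (15 <= out):
        out = out + (out + rate)
    if 7 < 19:
        out = out * z
    else:
        handle(11)
    z = emit(16)
    return z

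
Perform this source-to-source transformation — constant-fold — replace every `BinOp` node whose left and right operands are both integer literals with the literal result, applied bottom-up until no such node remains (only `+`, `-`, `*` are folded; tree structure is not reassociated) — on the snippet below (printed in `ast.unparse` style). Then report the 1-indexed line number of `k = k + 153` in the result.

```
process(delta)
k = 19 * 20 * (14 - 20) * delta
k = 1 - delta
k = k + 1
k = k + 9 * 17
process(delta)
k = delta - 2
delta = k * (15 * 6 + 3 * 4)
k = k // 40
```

5

Transformed code:
process(delta)
k = -2280 * delta
k = 1 - delta
k = k + 1
k = k + 153
process(delta)
k = delta - 2
delta = k * 102
k = k // 40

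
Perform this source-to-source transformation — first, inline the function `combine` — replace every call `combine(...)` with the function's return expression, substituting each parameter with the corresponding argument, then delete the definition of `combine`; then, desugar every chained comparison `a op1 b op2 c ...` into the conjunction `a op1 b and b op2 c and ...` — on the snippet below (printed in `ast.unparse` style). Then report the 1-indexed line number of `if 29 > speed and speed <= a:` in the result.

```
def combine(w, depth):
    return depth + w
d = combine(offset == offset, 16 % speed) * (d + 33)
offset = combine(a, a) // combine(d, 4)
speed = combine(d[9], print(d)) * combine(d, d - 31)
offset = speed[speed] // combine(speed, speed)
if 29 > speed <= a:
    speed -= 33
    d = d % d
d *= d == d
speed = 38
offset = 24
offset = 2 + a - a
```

5

Transformed code:
d = (16 % speed + (offset == offset)) * (d + 33)
offset = (a + a) // (4 + d)
speed = (print(d) + d[9]) * (d - 31 + d)
offset = speed[speed] // (speed + speed)
if 29 > speed and speed <= a:
    speed -= 33
    d = d % d
d *= d == d
speed = 38
offset = 24
offset = 2 + a - a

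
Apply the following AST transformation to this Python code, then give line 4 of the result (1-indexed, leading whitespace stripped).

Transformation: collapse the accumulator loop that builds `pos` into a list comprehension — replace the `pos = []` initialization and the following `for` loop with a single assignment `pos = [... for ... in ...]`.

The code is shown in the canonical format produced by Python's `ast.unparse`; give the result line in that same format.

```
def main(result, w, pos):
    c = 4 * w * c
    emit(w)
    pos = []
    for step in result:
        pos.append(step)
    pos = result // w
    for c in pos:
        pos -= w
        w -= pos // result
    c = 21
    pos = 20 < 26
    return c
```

Transformed code:
def main(result, w, pos):
    c = 4 * w * c
    emit(w)
    pos = [step for step in result]
    pos = result // w
    for c in pos:
        pos -= w
        w -= pos // result
    c = 21
    pos = 20 < 26
    return c

pos = [step for step in result]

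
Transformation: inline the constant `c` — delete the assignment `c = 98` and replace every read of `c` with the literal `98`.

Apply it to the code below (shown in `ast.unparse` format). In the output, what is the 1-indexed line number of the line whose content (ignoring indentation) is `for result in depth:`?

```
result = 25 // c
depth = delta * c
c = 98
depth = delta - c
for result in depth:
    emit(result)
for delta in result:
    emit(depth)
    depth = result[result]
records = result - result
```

4

Transformed code:
result = 25 // 98
depth = delta * 98
depth = delta - 98
for result in depth:
    emit(result)
for delta in result:
    emit(depth)
    depth = result[result]
records = result - result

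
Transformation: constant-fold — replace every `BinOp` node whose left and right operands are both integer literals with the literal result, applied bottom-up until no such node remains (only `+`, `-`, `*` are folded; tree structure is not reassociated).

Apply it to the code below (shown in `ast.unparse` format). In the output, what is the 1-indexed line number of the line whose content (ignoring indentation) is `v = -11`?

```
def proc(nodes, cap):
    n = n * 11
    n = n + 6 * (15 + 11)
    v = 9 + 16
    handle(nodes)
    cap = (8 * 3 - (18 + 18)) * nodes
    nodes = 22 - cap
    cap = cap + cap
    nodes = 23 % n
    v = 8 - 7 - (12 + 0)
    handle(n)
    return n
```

Transformed code:
def proc(nodes, cap):
    n = n * 11
    n = n + 156
    v = 25
    handle(nodes)
    cap = -12 * nodes
    nodes = 22 - cap
    cap = cap + cap
    nodes = 23 % n
    v = -11
    handle(n)
    return n

10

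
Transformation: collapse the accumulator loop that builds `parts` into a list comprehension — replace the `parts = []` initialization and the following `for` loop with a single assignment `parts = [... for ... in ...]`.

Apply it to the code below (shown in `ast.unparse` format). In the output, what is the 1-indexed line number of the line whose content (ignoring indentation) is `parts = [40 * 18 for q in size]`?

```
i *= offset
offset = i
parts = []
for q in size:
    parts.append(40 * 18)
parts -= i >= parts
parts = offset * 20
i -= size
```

3

Transformed code:
i *= offset
offset = i
parts = [40 * 18 for q in size]
parts -= i >= parts
parts = offset * 20
i -= size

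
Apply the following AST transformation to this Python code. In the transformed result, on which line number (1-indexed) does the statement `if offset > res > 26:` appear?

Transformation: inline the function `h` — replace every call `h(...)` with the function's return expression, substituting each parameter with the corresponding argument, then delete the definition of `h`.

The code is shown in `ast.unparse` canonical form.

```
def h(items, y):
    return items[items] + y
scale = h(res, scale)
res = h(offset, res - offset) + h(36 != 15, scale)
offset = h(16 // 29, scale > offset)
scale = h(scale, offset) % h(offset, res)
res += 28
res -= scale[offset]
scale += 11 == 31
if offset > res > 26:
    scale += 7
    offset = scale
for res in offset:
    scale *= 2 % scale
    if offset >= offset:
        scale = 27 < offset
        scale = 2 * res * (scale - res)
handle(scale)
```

8

Transformed code:
scale = res[res] + scale
res = offset[offset] + (res - offset) + ((36 != 15)[36 != 15] + scale)
offset = (16 // 29)[16 // 29] + (scale > offset)
scale = (scale[scale] + offset) % (offset[offset] + res)
res += 28
res -= scale[offset]
scale += 11 == 31
if offset > res > 26:
    scale += 7
    offset = scale
for res in offset:
    scale *= 2 % scale
    if offset >= offset:
        scale = 27 < offset
        scale = 2 * res * (scale - res)
handle(scale)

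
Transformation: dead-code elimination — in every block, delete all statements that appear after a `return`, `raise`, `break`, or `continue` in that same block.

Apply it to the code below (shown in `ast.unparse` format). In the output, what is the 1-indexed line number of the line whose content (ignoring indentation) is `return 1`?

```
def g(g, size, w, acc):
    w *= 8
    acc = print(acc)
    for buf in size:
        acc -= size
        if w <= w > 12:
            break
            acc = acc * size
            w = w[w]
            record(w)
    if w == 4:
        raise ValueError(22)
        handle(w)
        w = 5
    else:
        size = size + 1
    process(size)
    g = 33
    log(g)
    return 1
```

Transformed code:
def g(g, size, w, acc):
    w *= 8
    acc = print(acc)
    for buf in size:
        acc -= size
        if w <= w > 12:
            break
    if w == 4:
        raise ValueError(22)
    else:
        size = size + 1
    process(size)
    g = 33
    log(g)
    return 1

15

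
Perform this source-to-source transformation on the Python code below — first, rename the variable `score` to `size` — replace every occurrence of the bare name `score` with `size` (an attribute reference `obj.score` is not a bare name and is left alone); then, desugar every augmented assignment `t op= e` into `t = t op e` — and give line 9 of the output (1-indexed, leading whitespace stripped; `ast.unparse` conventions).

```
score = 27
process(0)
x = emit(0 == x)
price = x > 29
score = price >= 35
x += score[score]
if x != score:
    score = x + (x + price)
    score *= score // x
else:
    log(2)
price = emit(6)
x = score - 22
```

size = size * (size // x)

Transformed code:
size = 27
process(0)
x = emit(0 == x)
price = x > 29
size = price >= 35
x = x + size[size]
if x != size:
    size = x + (x + price)
    size = size * (size // x)
else:
    log(2)
price = emit(6)
x = size - 22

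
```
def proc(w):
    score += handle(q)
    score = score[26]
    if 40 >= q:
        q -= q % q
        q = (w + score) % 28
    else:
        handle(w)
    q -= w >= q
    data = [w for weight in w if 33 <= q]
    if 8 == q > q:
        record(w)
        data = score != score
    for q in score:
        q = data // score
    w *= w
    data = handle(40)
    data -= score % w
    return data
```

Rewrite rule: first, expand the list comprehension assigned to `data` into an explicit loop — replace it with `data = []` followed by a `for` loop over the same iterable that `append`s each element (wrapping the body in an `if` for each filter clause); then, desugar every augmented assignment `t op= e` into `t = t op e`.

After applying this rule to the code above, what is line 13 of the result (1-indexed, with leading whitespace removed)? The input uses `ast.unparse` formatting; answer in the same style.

data.append(w)

Transformed code:
def proc(w):
    score = score + handle(q)
    score = score[26]
    if 40 >= q:
        q = q - q % q
        q = (w + score) % 28
    else:
        handle(w)
    q = q - (w >= q)
    data = []
    for weight in w:
        if 33 <= q:
            data.append(w)
    if 8 == q > q:
        record(w)
        data = score != score
    for q in score:
        q = data // score
    w = w * w
    data = handle(40)
    data = data - score % w
    return data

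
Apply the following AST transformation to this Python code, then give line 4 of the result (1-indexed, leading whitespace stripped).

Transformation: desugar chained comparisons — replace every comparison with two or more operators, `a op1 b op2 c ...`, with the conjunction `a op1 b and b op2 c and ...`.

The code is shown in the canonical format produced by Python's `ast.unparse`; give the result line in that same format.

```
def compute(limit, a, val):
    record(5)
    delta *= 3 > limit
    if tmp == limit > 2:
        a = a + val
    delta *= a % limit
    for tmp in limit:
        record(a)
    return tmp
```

if tmp == limit and limit > 2:

Transformed code:
def compute(limit, a, val):
    record(5)
    delta *= 3 > limit
    if tmp == limit and limit > 2:
        a = a + val
    delta *= a % limit
    for tmp in limit:
        record(a)
    return tmp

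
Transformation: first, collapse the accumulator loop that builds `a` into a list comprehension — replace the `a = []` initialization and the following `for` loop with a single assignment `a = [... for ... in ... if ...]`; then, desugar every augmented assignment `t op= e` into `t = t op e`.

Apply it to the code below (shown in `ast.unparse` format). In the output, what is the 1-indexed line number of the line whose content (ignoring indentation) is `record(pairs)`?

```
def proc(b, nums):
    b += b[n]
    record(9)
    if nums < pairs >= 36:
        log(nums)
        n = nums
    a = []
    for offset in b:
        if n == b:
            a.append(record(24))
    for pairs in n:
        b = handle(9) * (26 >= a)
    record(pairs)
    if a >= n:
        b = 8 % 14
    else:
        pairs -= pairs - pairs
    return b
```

10

Transformed code:
def proc(b, nums):
    b = b + b[n]
    record(9)
    if nums < pairs >= 36:
        log(nums)
        n = nums
    a = [record(24) for offset in b if n == b]
    for pairs in n:
        b = handle(9) * (26 >= a)
    record(pairs)
    if a >= n:
        b = 8 % 14
    else:
        pairs = pairs - (pairs - pairs)
    return b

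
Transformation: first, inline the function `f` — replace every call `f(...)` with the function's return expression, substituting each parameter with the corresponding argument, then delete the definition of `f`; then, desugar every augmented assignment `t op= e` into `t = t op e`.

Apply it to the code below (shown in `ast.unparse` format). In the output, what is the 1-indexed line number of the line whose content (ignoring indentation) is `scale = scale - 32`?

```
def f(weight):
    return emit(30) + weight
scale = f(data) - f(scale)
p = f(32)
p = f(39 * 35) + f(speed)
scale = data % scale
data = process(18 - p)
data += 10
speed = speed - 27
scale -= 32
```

8

Transformed code:
scale = emit(30) + data - (emit(30) + scale)
p = emit(30) + 32
p = emit(30) + 39 * 35 + (emit(30) + speed)
scale = data % scale
data = process(18 - p)
data = data + 10
speed = speed - 27
scale = scale - 32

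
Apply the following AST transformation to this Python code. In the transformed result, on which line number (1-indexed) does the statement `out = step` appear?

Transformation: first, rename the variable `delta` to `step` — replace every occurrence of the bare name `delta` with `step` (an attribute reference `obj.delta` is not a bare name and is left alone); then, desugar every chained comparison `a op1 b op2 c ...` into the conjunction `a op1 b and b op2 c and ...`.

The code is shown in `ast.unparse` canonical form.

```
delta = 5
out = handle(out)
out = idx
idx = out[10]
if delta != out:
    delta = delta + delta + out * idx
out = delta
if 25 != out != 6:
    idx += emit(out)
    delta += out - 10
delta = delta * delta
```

7

Transformed code:
step = 5
out = handle(out)
out = idx
idx = out[10]
if step != out:
    step = step + step + out * idx
out = step
if 25 != out and out != 6:
    idx += emit(out)
    step += out - 10
step = step * step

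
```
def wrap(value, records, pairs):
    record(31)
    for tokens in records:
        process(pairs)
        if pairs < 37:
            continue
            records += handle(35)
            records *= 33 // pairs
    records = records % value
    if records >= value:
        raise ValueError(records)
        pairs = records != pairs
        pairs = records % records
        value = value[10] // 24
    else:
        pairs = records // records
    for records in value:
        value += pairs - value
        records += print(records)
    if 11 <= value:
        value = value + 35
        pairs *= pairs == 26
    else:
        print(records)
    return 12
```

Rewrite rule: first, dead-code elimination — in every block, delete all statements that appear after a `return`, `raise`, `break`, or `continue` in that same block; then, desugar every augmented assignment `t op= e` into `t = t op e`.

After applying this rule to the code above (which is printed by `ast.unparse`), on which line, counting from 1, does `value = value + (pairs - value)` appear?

Transformed code:
def wrap(value, records, pairs):
    record(31)
    for tokens in records:
        process(pairs)
        if pairs < 37:
            continue
    records = records % value
    if records >= value:
        raise ValueError(records)
    else:
        pairs = records // records
    for records in value:
        value = value + (pairs - value)
        records = records + print(records)
    if 11 <= value:
        value = value + 35
        pairs = pairs * (pairs == 26)
    else:
        print(records)
    return 12

13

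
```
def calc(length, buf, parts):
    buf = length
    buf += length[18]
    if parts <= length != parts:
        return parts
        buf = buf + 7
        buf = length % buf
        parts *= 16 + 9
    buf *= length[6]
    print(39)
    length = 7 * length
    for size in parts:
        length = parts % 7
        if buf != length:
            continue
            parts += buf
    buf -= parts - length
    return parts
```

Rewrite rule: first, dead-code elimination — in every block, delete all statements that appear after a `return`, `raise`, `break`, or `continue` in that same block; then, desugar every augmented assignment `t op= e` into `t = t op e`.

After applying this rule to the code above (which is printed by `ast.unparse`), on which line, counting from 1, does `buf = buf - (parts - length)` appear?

13

Transformed code:
def calc(length, buf, parts):
    buf = length
    buf = buf + length[18]
    if parts <= length != parts:
        return parts
    buf = buf * length[6]
    print(39)
    length = 7 * length
    for size in parts:
        length = parts % 7
        if buf != length:
            continue
    buf = buf - (parts - length)
    return parts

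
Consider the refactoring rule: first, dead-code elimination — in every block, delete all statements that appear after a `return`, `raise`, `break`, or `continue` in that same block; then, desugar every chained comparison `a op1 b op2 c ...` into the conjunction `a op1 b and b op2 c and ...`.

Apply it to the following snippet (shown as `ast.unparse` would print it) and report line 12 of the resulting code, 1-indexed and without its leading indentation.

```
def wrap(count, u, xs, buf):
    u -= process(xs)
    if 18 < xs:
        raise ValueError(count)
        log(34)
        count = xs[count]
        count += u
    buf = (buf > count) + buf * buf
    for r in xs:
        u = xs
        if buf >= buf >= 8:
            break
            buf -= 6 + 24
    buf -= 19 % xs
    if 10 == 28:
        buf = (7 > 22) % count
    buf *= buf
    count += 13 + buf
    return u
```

buf = (7 > 22) % count

Transformed code:
def wrap(count, u, xs, buf):
    u -= process(xs)
    if 18 < xs:
        raise ValueError(count)
    buf = (buf > count) + buf * buf
    for r in xs:
        u = xs
        if buf >= buf and buf >= 8:
            break
    buf -= 19 % xs
    if 10 == 28:
        buf = (7 > 22) % count
    buf *= buf
    count += 13 + buf
    return u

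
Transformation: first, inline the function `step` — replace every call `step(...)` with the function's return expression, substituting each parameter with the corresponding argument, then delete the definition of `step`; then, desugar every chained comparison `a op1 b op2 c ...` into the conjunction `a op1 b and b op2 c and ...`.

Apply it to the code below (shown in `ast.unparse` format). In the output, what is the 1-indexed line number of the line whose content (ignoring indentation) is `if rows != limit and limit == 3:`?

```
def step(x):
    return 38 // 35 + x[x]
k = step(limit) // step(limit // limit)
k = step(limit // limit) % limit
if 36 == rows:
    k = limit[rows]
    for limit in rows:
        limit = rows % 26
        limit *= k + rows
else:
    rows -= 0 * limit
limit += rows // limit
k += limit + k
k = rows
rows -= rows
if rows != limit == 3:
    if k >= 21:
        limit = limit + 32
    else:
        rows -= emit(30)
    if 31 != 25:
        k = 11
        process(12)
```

Transformed code:
k = (38 // 35 + limit[limit]) // (38 // 35 + (limit // limit)[limit // limit])
k = (38 // 35 + (limit // limit)[limit // limit]) % limit
if 36 == rows:
    k = limit[rows]
    for limit in rows:
        limit = rows % 26
        limit *= k + rows
else:
    rows -= 0 * limit
limit += rows // limit
k += limit + k
k = rows
rows -= rows
if rows != limit and limit == 3:
    if k >= 21:
        limit = limit + 32
    else:
        rows -= emit(30)
    if 31 != 25:
        k = 11
        process(12)

14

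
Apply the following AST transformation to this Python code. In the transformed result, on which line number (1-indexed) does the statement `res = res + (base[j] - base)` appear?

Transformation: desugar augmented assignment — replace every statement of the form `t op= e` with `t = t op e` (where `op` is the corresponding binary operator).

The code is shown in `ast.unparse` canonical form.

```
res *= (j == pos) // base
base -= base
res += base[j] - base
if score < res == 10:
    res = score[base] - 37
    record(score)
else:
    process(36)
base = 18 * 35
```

Transformed code:
res = res * ((j == pos) // base)
base = base - base
res = res + (base[j] - base)
if score < res == 10:
    res = score[base] - 37
    record(score)
else:
    process(36)
base = 18 * 35

3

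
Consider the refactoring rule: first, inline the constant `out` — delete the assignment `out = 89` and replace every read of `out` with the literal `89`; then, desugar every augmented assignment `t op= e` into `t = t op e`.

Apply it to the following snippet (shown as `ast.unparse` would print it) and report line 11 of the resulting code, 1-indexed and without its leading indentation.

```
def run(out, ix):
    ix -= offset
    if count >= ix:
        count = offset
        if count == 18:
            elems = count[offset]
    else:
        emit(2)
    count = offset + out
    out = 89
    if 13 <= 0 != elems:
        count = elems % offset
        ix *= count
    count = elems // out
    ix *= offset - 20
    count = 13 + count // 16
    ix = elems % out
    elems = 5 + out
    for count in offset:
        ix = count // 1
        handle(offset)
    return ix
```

count = elems % offset

Transformed code:
def run(out, ix):
    ix = ix - offset
    if count >= ix:
        count = offset
        if count == 18:
            elems = count[offset]
    else:
        emit(2)
    count = offset + 89
    if 13 <= 0 != elems:
        count = elems % offset
        ix = ix * count
    count = elems // 89
    ix = ix * (offset - 20)
    count = 13 + count // 16
    ix = elems % 89
    elems = 5 + 89
    for count in offset:
        ix = count // 1
        handle(offset)
    return ix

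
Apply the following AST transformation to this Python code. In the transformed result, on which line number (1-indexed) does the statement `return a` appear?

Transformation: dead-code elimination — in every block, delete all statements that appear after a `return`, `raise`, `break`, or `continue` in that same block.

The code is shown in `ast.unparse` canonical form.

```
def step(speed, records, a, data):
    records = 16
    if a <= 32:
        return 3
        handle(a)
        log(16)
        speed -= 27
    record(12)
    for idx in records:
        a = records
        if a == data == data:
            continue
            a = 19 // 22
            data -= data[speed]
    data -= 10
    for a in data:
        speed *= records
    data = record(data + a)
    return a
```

Transformed code:
def step(speed, records, a, data):
    records = 16
    if a <= 32:
        return 3
    record(12)
    for idx in records:
        a = records
        if a == data == data:
            continue
    data -= 10
    for a in data:
        speed *= records
    data = record(data + a)
    return a

14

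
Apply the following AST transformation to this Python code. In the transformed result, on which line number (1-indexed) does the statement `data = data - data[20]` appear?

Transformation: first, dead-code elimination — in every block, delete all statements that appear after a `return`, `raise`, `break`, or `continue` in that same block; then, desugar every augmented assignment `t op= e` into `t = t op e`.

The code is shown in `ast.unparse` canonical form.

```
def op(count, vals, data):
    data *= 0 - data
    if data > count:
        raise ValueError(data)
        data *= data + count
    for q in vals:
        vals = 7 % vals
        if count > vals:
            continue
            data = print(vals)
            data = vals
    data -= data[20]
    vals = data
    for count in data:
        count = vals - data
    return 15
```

9

Transformed code:
def op(count, vals, data):
    data = data * (0 - data)
    if data > count:
        raise ValueError(data)
    for q in vals:
        vals = 7 % vals
        if count > vals:
            continue
    data = data - data[20]
    vals = data
    for count in data:
        count = vals - data
    return 15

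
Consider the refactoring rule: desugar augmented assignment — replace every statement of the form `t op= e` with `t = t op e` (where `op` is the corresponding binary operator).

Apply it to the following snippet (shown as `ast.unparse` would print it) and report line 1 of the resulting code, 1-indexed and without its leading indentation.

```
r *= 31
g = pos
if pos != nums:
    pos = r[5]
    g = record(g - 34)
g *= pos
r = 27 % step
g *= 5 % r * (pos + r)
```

Transformed code:
r = r * 31
g = pos
if pos != nums:
    pos = r[5]
    g = record(g - 34)
g = g * pos
r = 27 % step
g = g * (5 % r * (pos + r))

r = r * 31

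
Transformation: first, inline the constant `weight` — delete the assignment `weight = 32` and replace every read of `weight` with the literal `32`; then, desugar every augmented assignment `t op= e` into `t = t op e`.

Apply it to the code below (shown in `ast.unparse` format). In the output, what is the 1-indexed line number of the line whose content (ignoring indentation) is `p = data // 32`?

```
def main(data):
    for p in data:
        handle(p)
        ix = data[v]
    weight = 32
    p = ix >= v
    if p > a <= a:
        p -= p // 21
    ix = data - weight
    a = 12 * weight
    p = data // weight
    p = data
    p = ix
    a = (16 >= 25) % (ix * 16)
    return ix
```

10

Transformed code:
def main(data):
    for p in data:
        handle(p)
        ix = data[v]
    p = ix >= v
    if p > a <= a:
        p = p - p // 21
    ix = data - 32
    a = 12 * 32
    p = data // 32
    p = data
    p = ix
    a = (16 >= 25) % (ix * 16)
    return ix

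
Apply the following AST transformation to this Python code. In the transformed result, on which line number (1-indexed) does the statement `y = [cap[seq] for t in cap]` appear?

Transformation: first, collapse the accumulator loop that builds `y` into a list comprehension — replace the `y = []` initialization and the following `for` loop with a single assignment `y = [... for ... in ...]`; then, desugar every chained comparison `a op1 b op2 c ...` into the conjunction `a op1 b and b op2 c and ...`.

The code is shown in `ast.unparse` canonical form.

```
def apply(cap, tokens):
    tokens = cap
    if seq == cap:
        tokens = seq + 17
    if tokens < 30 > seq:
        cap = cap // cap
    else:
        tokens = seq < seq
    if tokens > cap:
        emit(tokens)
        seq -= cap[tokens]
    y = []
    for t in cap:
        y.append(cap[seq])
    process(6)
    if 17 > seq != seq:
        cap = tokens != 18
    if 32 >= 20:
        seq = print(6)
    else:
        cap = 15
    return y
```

Transformed code:
def apply(cap, tokens):
    tokens = cap
    if seq == cap:
        tokens = seq + 17
    if tokens < 30 and 30 > seq:
        cap = cap // cap
    else:
        tokens = seq < seq
    if tokens > cap:
        emit(tokens)
        seq -= cap[tokens]
    y = [cap[seq] for t in cap]
    process(6)
    if 17 > seq and seq != seq:
        cap = tokens != 18
    if 32 >= 20:
        seq = print(6)
    else:
        cap = 15
    return y

12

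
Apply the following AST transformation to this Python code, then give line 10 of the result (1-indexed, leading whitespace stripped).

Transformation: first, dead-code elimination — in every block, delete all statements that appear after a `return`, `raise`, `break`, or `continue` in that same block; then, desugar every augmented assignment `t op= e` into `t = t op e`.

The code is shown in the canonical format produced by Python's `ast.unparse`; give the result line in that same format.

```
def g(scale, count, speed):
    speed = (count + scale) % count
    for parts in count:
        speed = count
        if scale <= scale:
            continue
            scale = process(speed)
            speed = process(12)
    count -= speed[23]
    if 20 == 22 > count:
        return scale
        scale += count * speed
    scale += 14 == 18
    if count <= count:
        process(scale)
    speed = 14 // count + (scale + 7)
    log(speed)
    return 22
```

scale = scale + (14 == 18)

Transformed code:
def g(scale, count, speed):
    speed = (count + scale) % count
    for parts in count:
        speed = count
        if scale <= scale:
            continue
    count = count - speed[23]
    if 20 == 22 > count:
        return scale
    scale = scale + (14 == 18)
    if count <= count:
        process(scale)
    speed = 14 // count + (scale + 7)
    log(speed)
    return 22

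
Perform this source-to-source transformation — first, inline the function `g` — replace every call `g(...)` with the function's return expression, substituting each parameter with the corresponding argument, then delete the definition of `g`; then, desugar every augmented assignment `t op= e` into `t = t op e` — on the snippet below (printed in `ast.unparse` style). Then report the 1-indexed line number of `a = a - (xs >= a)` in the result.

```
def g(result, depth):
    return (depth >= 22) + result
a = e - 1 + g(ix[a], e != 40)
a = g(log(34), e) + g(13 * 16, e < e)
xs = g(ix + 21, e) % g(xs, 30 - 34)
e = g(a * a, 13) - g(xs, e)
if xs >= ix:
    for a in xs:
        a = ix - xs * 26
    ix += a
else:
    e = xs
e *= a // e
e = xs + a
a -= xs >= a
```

13

Transformed code:
a = e - 1 + (((e != 40) >= 22) + ix[a])
a = (e >= 22) + log(34) + (((e < e) >= 22) + 13 * 16)
xs = ((e >= 22) + (ix + 21)) % ((30 - 34 >= 22) + xs)
e = (13 >= 22) + a * a - ((e >= 22) + xs)
if xs >= ix:
    for a in xs:
        a = ix - xs * 26
    ix = ix + a
else:
    e = xs
e = e * (a // e)
e = xs + a
a = a - (xs >= a)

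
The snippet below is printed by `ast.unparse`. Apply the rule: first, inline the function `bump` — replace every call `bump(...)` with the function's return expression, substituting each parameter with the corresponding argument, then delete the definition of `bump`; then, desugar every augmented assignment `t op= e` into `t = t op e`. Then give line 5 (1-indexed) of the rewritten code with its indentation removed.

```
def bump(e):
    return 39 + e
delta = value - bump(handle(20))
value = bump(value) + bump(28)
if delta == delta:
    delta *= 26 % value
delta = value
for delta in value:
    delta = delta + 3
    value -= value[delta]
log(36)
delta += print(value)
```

Transformed code:
delta = value - (39 + handle(20))
value = 39 + value + (39 + 28)
if delta == delta:
    delta = delta * (26 % value)
delta = value
for delta in value:
    delta = delta + 3
    value = value - value[delta]
log(36)
delta = delta + print(value)

delta = value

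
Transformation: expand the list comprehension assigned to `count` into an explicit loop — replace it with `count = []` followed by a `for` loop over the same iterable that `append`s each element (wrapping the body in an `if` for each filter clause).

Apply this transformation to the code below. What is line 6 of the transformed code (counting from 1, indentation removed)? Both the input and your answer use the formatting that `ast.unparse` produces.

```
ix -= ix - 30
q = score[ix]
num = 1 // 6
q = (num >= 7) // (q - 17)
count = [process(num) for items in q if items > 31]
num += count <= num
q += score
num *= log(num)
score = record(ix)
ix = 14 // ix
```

for items in q:

Transformed code:
ix -= ix - 30
q = score[ix]
num = 1 // 6
q = (num >= 7) // (q - 17)
count = []
for items in q:
    if items > 31:
        count.append(process(num))
num += count <= num
q += score
num *= log(num)
score = record(ix)
ix = 14 // ix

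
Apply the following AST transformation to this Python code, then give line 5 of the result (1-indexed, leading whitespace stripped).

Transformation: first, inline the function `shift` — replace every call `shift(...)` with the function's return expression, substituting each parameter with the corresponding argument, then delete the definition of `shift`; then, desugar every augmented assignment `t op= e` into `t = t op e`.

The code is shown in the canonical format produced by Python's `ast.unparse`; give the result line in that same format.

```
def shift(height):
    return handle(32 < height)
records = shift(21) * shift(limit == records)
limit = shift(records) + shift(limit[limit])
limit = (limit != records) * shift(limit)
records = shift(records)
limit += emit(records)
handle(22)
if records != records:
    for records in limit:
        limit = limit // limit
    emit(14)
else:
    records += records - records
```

limit = limit + emit(records)

Transformed code:
records = handle(32 < 21) * handle(32 < (limit == records))
limit = handle(32 < records) + handle(32 < limit[limit])
limit = (limit != records) * handle(32 < limit)
records = handle(32 < records)
limit = limit + emit(records)
handle(22)
if records != records:
    for records in limit:
        limit = limit // limit
    emit(14)
else:
    records = records + (records - records)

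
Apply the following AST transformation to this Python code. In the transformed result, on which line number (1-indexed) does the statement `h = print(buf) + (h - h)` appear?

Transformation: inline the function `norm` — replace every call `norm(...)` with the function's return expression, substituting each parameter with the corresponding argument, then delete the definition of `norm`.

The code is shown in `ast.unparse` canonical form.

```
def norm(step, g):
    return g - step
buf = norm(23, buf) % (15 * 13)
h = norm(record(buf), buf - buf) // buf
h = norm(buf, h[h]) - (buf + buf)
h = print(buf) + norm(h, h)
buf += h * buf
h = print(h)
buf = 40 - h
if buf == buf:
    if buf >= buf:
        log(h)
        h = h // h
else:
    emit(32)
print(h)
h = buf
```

Transformed code:
buf = (buf - 23) % (15 * 13)
h = (buf - buf - record(buf)) // buf
h = h[h] - buf - (buf + buf)
h = print(buf) + (h - h)
buf += h * buf
h = print(h)
buf = 40 - h
if buf == buf:
    if buf >= buf:
        log(h)
        h = h // h
else:
    emit(32)
print(h)
h = buf

4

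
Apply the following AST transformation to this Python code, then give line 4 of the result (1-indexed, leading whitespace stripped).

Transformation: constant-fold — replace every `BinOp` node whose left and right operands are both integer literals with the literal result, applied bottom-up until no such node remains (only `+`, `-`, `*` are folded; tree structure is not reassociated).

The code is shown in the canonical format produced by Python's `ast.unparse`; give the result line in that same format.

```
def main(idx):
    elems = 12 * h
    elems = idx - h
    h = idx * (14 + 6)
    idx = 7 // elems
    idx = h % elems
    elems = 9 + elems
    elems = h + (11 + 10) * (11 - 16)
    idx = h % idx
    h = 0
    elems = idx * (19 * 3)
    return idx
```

Transformed code:
def main(idx):
    elems = 12 * h
    elems = idx - h
    h = idx * 20
    idx = 7 // elems
    idx = h % elems
    elems = 9 + elems
    elems = h + -105
    idx = h % idx
    h = 0
    elems = idx * 57
    return idx

h = idx * 20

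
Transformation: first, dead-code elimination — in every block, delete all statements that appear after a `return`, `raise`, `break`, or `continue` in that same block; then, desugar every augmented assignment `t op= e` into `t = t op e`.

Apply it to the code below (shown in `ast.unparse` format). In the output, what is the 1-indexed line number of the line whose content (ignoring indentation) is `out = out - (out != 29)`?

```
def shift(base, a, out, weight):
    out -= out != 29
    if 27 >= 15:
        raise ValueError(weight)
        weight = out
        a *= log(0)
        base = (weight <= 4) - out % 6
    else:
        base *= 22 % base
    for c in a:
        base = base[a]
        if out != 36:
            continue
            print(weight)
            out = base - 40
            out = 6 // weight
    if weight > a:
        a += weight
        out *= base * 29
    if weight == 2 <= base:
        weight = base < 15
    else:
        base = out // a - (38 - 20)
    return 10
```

Transformed code:
def shift(base, a, out, weight):
    out = out - (out != 29)
    if 27 >= 15:
        raise ValueError(weight)
    else:
        base = base * (22 % base)
    for c in a:
        base = base[a]
        if out != 36:
            continue
    if weight > a:
        a = a + weight
        out = out * (base * 29)
    if weight == 2 <= base:
        weight = base < 15
    else:
        base = out // a - (38 - 20)
    return 10

2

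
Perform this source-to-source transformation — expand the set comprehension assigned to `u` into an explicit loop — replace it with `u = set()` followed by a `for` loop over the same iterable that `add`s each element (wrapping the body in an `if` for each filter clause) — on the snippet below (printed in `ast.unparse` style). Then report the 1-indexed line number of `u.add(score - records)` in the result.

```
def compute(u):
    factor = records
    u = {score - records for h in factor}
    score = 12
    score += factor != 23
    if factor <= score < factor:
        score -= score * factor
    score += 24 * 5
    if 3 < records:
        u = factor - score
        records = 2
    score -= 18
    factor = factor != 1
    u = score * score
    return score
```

5

Transformed code:
def compute(u):
    factor = records
    u = set()
    for h in factor:
        u.add(score - records)
    score = 12
    score += factor != 23
    if factor <= score < factor:
        score -= score * factor
    score += 24 * 5
    if 3 < records:
        u = factor - score
        records = 2
    score -= 18
    factor = factor != 1
    u = score * score
    return score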